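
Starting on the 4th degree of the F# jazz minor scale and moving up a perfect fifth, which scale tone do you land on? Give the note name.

The scale is F# G# A B C# D# E#.
The 4th degree is B; a perfect fifth above that is F# — scale degree 1.

F#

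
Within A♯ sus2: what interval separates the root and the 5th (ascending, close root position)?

perfect 5th

A♯ sus2: A♯-B♯-E♯.
That puts A♯ below E♯.
A♯ up to E♯ spans 5 letter names and 7 semitones — a perfect fifth.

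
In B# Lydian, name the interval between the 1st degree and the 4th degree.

augmented fourth

Spelling B# Lydian: B# C## D## E## F## G## A##.
The 1st degree is B# and the scale degree 4 is E##.
4 letter names make it a fourth; at 6 semitones (a half step wider than perfect) the quality is augmented.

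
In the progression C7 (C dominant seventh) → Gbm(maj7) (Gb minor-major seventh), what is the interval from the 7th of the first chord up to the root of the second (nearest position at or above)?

The 7th of C7 (C dominant seventh) is Bb; the root of Gbm(maj7) (Gb minor-major seventh) is Gb.
From Bb to Gb: 8 semitones over a sixth = minor.

minor 6th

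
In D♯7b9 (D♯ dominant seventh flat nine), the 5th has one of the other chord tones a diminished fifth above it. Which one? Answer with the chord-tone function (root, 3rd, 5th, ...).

9th

Spelling the chord: D♯ F𝄪 A♯ C♯ E.
The 5th is A♯. A diminished fifth above A♯ is E.
E is the chord's 9th.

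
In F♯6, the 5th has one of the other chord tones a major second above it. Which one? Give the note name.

F♯ major sixth is spelled F♯–A♯–C♯–D♯.
The 5th is C♯. A major second above C♯ is D♯.
D♯ is the chord's 6th.

D#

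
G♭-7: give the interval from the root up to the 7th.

The chord tones of G♭ minor seventh are G♭–B𝄫–D♭–F♭.
The root is G♭ and the 7th is F♭.
G♭ up to F♭ is 10 semitones, a half step narrower than a major seventh, so the interval is minor.

minor 7th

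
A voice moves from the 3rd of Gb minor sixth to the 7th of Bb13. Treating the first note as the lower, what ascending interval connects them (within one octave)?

major seventh

The 3rd of Gb minor sixth is Bbb; the 7th of Bb13 is Ab.
From Bbb to Ab is 11 semitones, exactly the major seventh.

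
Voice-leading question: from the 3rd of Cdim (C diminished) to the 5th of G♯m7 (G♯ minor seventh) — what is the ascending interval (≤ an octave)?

augmented seventh

The 3rd of Cdim (C diminished) is E♭; the 5th of G♯m7 (G♯ minor seventh) is D♯.
E♭ up to D♯ is 12 semitones, a half step wider than a major seventh, so the interval is augmented.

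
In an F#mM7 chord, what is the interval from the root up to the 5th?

P5

The chord tones of F#m(maj7) (F# minor-major seventh) are F#, A, C#, E#.
Root = F#; 5th = C#.
Counting 5 letters and 7 half steps from F# gives a perfect fifth.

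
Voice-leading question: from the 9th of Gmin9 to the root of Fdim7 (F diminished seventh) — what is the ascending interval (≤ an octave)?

minor sixth

Gmin9 has A as its 9th, and Fdim7 (F diminished seventh) has F as its root.
A up to F is 8 semitones, a half step narrower than a major sixth, so the interval is minor.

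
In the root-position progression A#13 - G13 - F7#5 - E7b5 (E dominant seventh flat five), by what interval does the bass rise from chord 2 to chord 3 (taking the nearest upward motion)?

minor seventh

The roots are G and F.
7 letter names make it a seventh; at 10 semitones (a half step narrower than major) the quality is minor.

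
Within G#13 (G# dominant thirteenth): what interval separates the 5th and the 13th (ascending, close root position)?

G#13: G#-B#-D#-F#-A#-E#.
That puts D# below E#.
D# up to E# spans 9 letter names and 14 semitones — a major ninth.

major ninth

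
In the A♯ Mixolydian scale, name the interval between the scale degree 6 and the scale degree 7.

The scale runs A♯ B♯ C𝄪 D♯ E♯ F𝄪 G♯.
Scale degree 6 = F𝄪; 7th scale degree = G♯.
From F𝄪 to G♯: 1 semitone over a second = minor.

minor second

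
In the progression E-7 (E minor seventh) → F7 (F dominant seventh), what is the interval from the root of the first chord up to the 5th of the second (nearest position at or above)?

The root of E-7 (E minor seventh) is E; the 5th of F7 (F dominant seventh) is C.
From E to C: 8 semitones over a sixth = minor.

minor sixth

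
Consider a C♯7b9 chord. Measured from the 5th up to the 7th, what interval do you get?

C♯ dominant seventh flat nine: C♯, E♯, G♯, B, D.
The 5th is G♯ and the 7th is B.
G♯ up to B is 3 semitones, a half step narrower than a major third, so the interval is minor.

minor third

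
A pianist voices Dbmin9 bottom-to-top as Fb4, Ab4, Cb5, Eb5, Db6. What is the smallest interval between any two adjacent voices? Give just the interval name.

minor 3rd

Adjacent intervals: Fb4→Ab4 = major third; Ab4→Cb5 = minor third; Cb5→Eb5 = major third; Eb5→Db6 = minor seventh.
The smallest is Ab4 to Cb5, a minor third (3 semitones).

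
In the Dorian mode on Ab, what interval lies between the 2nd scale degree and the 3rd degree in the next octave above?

Spelling the Dorian mode on Ab: Ab Bb Cb Db Eb F Gb.
The 2nd scale degree is Bb and the 3rd degree (up an octave) is Cb.
9 letter names make it a ninth; at 13 semitones (a half step narrower than major) the quality is minor.

minor ninth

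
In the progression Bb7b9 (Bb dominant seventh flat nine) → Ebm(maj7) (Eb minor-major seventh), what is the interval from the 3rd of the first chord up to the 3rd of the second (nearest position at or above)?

diminished fourth

Bb7b9 (Bb dominant seventh flat nine) has D as its 3rd, and Ebm(maj7) (Eb minor-major seventh) has Gb as its 3rd.
From D to Gb: 4 semitones over a fourth = diminished.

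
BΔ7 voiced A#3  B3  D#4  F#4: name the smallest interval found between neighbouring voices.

Adjacent intervals: A#3→B3 = minor second; B3→D#4 = major third; D#4→F#4 = minor third.
The smallest is A#3 to B3, a minor second (1 semitone).

minor 2nd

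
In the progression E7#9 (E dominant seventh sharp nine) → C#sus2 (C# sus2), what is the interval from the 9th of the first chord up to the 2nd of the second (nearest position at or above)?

The 9th of E7#9 (E dominant seventh sharp nine) is F##; the 2nd of C#sus2 (C# sus2) is D#.
6 letter names make it a sixth; at 8 semitones (a half step narrower than major) the quality is minor.

minor sixth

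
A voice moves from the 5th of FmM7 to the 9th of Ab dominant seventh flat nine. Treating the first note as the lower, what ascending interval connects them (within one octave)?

diminished 7th

FmM7 has C as its 5th, and Ab dominant seventh flat nine has Bbb as its 9th.
From C to Bbb: 9 semitones over a seventh = diminished.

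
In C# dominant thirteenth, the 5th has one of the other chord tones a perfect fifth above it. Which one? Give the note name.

D#

C# dominant thirteenth is spelled C#–E#–G#–B–D#–A#.
The 5th is G#. A perfect fifth above G# is D#.
D# is the chord's 9th.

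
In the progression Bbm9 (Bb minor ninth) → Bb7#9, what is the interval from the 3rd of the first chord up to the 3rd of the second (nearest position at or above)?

The 3rd of Bbm9 (Bb minor ninth) is Db; the 3rd of Bb7#9 is D.
1 letter names make it a unison; at 1 semitone (a half step wider than perfect) the quality is augmented.

augmented unison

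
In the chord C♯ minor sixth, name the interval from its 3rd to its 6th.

augmented fourth

The chord tones of C♯min6 (C♯ minor sixth) are C♯–E–G♯–A♯.
So we need the interval from E up to A♯.
E up to A♯ is 6 semitones, a half step wider than a perfect fourth, so the interval is augmented.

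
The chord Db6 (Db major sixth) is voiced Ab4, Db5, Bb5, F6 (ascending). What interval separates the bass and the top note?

M13

The outer voices are Ab4 and F6.
Ab up to F spans 13 letter names and 21 semitones — a major thirteenth.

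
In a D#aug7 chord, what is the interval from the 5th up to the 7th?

diminished third

The chord tones of D#aug7 are D# F## A## C#.
So we need the interval from A## up to C#.
From A## to C#: 2 semitones over a third = diminished.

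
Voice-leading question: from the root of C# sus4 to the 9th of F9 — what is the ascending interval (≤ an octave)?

diminished 5th

C# sus4 has C# as its root, and F9 has G as its 9th.
From C# to G: 6 semitones over a fifth = diminished.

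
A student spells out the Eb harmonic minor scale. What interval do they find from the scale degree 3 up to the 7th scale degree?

The scale runs Eb F Gb Ab Bb Cb D.
Scale degree 3 = Gb; degree 7 = D.
Gb up to D is 8 semitones, a half step wider than a perfect fifth, so the interval is augmented.

A5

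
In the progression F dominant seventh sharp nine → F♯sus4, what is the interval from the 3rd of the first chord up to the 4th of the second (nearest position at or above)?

major second

F dominant seventh sharp nine has A as its 3rd, and F♯sus4 has B as its 4th.
A up to B spans 2 letter names and 2 semitones — a major second.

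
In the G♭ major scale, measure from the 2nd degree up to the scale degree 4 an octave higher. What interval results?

minor 10th

The scale runs G♭ A♭ B♭ C♭ D♭ E♭ F.
2nd degree = A♭; degree 4 (up an octave) = C♭.
A♭ up to C♭ is 15 semitones, a half step narrower than a major tenth, so the interval is minor.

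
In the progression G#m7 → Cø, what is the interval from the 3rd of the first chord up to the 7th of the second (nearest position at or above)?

diminished octave

G#m7 has B as its 3rd, and Cø has Bb as its 7th.
8 letter names make it an octave; at 11 semitones (a half step narrower than perfect) the quality is diminished.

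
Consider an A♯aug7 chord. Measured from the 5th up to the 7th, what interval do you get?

The chord tones of A♯ augmented seventh are A♯-C𝄪-E𝄪-G♯.
That puts E𝄪 below G♯.
3 letter names make it a third; at 2 semitones (a whole step narrower than major) the quality is diminished.

diminished 3rd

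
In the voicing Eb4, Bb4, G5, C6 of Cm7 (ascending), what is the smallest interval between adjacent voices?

Adjacent intervals: Eb4→Bb4 = perfect fifth; Bb4→G5 = major sixth; G5→C6 = perfect fourth.
The smallest is G5 to C6, a perfect fourth (5 semitones).

perfect fourth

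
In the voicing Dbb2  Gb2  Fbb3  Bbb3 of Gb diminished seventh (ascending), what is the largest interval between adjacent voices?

diminished seventh

Adjacent intervals: Dbb2→Gb2 = augmented fourth; Gb2→Fbb3 = diminished seventh; Fbb3→Bbb3 = augmented fourth.
The largest is Gb2 to Fbb3, a diminished seventh (9 semitones).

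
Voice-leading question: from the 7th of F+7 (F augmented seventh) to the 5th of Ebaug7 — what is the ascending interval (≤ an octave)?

F+7 (F augmented seventh) has Eb as its 7th, and Ebaug7 has B as its 5th.
From Eb to B: 8 semitones over a fifth = augmented.

A5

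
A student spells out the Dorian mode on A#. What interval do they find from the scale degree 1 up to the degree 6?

The scale runs A# B# C# D# E# F## G#.
Scale degree 1 = A#; 6th scale degree = F##.
A# up to F## spans 6 letter names and 9 semitones — a major sixth.

major sixth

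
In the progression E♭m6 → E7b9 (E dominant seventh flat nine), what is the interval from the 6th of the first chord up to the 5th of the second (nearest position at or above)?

E♭m6 has C as its 6th, and E7b9 (E dominant seventh flat nine) has B as its 5th.
From C to B is 11 semitones, exactly the major seventh.

major seventh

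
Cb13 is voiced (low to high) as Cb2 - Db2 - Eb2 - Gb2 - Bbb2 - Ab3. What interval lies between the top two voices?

Those voices are Bbb2 and Ab3.
From Bbb to Ab is 11 semitones, exactly the major seventh.

major seventh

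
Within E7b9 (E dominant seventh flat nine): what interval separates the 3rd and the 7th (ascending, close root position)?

d5

Spelling the chord: E–G#–B–D–F.
The 3rd is G# and the 7th is D.
From G# to D: 6 semitones over a fifth = diminished.
This 3–7 tritone is the characteristic tension at the heart of the dominant sound.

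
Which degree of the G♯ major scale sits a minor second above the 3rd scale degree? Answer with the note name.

The scale is G♯ A♯ B♯ C♯ D♯ E♯ F𝄪.
The 3rd scale degree is B♯; a minor second above that is C♯ — scale degree 4.

C#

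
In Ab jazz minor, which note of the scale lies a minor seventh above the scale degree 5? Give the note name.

The scale is Ab Bb Cb Db Eb F G.
The scale degree 5 is Eb; a minor seventh above that is Db — scale degree 4.

Db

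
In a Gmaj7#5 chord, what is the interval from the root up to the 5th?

G+maj7 is spelled G-B-D♯-F♯.
That puts G below D♯.
G up to D♯ is 8 semitones, a half step wider than a perfect fifth, so the interval is augmented.

augmented fifth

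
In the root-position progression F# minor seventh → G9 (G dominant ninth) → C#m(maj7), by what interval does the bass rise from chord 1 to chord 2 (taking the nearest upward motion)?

minor 2nd

The roots are F# and G.
2 letter names make it a second; at 1 semitone (a half step narrower than major) the quality is minor.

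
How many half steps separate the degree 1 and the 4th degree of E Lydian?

The scale is E F♯ G♯ A♯ B C♯ D♯.
E up to A♯ is an augmented fourth — 6 semitones.

6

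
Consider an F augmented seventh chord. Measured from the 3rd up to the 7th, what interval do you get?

Spelling the chord: F–A–C♯–E♭.
That puts A below E♭.
5 letter names make it a fifth; at 6 semitones (a half step narrower than perfect) the quality is diminished.

diminished 5th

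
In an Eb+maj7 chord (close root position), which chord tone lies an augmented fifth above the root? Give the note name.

Eb augmented major seventh: Eb, G, B, D.
The root is Eb. An augmented fifth above Eb is B.
B is the chord's 5th.

B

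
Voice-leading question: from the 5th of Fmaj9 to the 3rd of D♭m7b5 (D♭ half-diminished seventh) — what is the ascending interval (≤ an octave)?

d4

Fmaj9 has C as its 5th, and D♭m7b5 (D♭ half-diminished seventh) has F♭ as its 3rd.
4 letter names make it a fourth; at 4 semitones (a half step narrower than perfect) the quality is diminished.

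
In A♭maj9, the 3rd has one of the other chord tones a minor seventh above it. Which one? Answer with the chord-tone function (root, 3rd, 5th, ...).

9th

A♭maj9 (A♭ major ninth) is spelled A♭–C–E♭–G–B♭.
The 3rd is C. A minor seventh above C is B♭.
B♭ is the chord's 9th.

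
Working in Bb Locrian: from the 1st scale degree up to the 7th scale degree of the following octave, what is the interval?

m14

The scale runs Bb Cb Db Eb Fb Gb Ab.
So we need the interval from Bb up to Ab.
From Bb to Ab: 22 semitones over a fourteenth = minor.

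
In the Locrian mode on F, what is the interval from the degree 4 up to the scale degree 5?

The scale runs F Gb Ab Bb Cb Db Eb.
So we need the interval from Bb up to Cb.
From Bb to Cb: 1 semitone over a second = minor.

m2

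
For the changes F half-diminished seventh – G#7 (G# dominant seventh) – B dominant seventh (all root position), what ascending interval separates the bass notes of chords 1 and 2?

A2

The roots are F and G#.
2 letter names make it a second; at 3 semitones (a half step wider than major) the quality is augmented.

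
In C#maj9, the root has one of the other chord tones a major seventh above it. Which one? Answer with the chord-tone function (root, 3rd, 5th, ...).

7th

The chord tones of C#maj9 are C#–E#–G#–B#–D#.
The root is C#. A major seventh above C# is B#.
B# is the chord's 7th.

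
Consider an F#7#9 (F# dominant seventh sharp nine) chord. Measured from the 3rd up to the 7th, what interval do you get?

d5

F#7#9 is spelled F#–A#–C#–E–G##.
The 3rd is A# and the 7th is E.
5 letter names make it a fifth; at 6 semitones (a half step narrower than perfect) the quality is diminished.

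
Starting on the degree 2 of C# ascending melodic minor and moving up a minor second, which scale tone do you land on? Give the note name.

E

The scale is C# D# E F# G# A# B#.
The degree 2 is D#; a minor second above that is E — scale degree 3.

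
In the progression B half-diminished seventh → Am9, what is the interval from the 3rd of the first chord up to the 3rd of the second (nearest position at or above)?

minor seventh

B half-diminished seventh has D as its 3rd, and Am9 has C as its 3rd.
D up to C is 10 semitones, a half step narrower than a major seventh, so the interval is minor.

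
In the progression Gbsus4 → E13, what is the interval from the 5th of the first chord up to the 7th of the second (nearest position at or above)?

Gbsus4 has Db as its 5th, and E13 has D as its 7th.
Db up to D is 1 semitone, a half step wider than a perfect unison, so the interval is augmented.

augmented 1st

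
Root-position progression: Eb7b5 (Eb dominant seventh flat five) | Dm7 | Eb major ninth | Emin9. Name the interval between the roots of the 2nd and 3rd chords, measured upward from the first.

The roots are D and Eb.
From D to Eb: 1 semitone over a second = minor.

minor second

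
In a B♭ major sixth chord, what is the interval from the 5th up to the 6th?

major second

The chord tones of B♭6 are B♭, D, F, G.
So we need the interval from F up to G.
Counting 2 letters and 2 half steps from F gives a major second.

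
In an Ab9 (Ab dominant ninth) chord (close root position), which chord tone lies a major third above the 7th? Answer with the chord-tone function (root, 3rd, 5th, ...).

9th

Spelling the chord: Ab–C–Eb–Gb–Bb.
The 7th is Gb. A major third above Gb is Bb.
Bb is the chord's 9th.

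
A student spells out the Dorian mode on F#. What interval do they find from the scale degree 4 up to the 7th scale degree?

The scale runs F# G# A B C# D# E.
That puts B below E.
Counting 4 letters and 5 half steps from B gives a perfect fourth.

perfect fourth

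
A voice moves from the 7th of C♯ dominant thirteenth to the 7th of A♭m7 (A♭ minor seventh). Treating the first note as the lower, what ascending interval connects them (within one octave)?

The 7th of C♯ dominant thirteenth is B; the 7th of A♭m7 (A♭ minor seventh) is G♭.
6 letter names make it a sixth; at 7 semitones (a whole step narrower than major) the quality is diminished.

diminished sixth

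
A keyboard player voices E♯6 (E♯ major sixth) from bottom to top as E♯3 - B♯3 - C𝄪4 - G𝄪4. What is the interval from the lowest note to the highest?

major 10th

The outer voices are E♯3 and G𝄪4.
From E♯ to G𝄪 is 16 semitones, exactly the major tenth.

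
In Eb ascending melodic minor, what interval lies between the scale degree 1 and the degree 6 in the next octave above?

major thirteenth

Eb melodic minor: Eb F Gb Ab Bb C D.
The scale degree 1 is Eb and the scale degree 6 (up an octave) is C.
Counting 13 letters and 21 half steps from Eb gives a major thirteenth.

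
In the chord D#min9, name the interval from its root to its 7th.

minor 7th

Spelling the chord: D#–F#–A#–C#–E#.
That puts D# below C#.
From D# to C#: 10 semitones over a seventh = minor.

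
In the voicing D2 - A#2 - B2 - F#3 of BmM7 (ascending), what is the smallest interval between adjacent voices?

minor 2nd

Adjacent intervals: D2→A#2 = augmented fifth; A#2→B2 = minor second; B2→F#3 = perfect fifth.
The smallest is A#2 to B2, a minor second (1 semitone).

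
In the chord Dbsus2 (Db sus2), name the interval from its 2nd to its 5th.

The chord tones of Dbsus2 are Db-Eb-Ab.
That puts Eb below Ab.
Counting 4 letters and 5 half steps from Eb gives a perfect fourth.

perfect fourth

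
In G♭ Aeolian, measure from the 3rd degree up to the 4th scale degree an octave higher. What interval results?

G♭ natural minor: G♭ A♭ B𝄫 C♭ D♭ E𝄫 F♭.
That puts B𝄫 below C♭.
From B𝄫 to C♭ is 14 semitones, exactly the major ninth.

major 9th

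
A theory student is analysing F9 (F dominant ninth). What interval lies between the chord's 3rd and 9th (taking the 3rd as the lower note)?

minor seventh

Spelling the chord: F–A–C–E♭–G.
The 3rd is A and the 9th is G.
A up to G is 10 semitones, a half step narrower than a major seventh, so the interval is minor.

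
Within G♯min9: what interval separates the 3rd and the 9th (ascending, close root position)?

The chord tones of G♯min9 (G♯ minor ninth) are G♯-B-D♯-F♯-A♯.
The 3rd is B and the 9th is A♯.
B up to A♯ spans 7 letter names and 11 semitones — a major seventh.

M7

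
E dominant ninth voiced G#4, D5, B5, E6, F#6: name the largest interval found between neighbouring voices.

Adjacent intervals: G#4→D5 = diminished fifth; D5→B5 = major sixth; B5→E6 = perfect fourth; E6→F#6 = major second.
The largest is D5 to B5, a major sixth (9 semitones).

major sixth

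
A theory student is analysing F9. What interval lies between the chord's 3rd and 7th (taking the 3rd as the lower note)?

F9: F–A–C–Eb–G.
That puts A below Eb.
From A to Eb: 6 semitones over a fifth = diminished.

d5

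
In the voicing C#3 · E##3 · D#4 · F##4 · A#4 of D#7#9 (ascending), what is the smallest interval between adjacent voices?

Adjacent intervals: C#3→E##3 = augmented third; E##3→D#4 = diminished seventh; D#4→F##4 = major third; F##4→A#4 = minor third.
The smallest is F##4 to A#4, a minor third (3 semitones).

m3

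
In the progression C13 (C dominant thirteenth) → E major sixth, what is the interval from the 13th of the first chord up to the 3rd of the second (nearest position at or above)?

M7

The 13th of C13 (C dominant thirteenth) is A; the 3rd of E major sixth is G#.
A up to G# spans 7 letter names and 11 semitones — a major seventh.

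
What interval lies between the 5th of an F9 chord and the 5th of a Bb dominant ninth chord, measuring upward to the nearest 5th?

F9 has C as its 5th, and Bb dominant ninth has F as its 5th.
C up to F spans 4 letter names and 5 semitones — a perfect fourth.

perfect fourth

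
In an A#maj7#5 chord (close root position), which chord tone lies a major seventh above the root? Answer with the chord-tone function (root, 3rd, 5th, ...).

7th

A#maj7#5 is spelled A# C## E## G##.
The root is A#. A major seventh above A# is G##.
G## is the chord's 7th.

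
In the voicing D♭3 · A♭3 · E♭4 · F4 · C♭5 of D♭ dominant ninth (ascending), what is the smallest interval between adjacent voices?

Adjacent intervals: D♭3→A♭3 = perfect fifth; A♭3→E♭4 = perfect fifth; E♭4→F4 = major second; F4→C♭5 = diminished fifth.
The smallest is E♭4 to F4, a major second (2 semitones).

major second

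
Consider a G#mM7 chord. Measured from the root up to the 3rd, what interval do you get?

minor third

The chord tones of G#m(maj7) are G# B D# F##.
Root = G#; 3rd = B.
3 letter names make it a third; at 3 semitones (a half step narrower than major) the quality is minor.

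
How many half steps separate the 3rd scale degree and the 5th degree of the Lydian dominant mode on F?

3

The scale is F G A B C D E♭.
A up to C is a minor third — 3 semitones.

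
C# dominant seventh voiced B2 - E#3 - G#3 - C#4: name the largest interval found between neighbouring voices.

augmented fourth

Adjacent intervals: B2→E#3 = augmented fourth; E#3→G#3 = minor third; G#3→C#4 = perfect fourth.
The largest is B2 to E#3, an augmented fourth (6 semitones).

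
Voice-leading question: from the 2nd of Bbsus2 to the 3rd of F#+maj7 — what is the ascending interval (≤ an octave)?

A6

Bbsus2 has C as its 2nd, and F#+maj7 has A# as its 3rd.
From C to A#: 10 semitones over a sixth = augmented.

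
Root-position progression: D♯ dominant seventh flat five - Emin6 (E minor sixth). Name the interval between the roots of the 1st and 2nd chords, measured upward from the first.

minor second

The roots are D♯ and E.
2 letter names make it a second; at 1 semitone (a half step narrower than major) the quality is minor.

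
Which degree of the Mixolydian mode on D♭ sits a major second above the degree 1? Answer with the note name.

Eb

The scale is D♭ E♭ F G♭ A♭ B♭ C♭.
The degree 1 is D♭; a major second above that is E♭ — scale degree 2.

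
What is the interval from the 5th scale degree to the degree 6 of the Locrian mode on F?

Spelling the Locrian mode on F: F Gb Ab Bb Cb Db Eb.
5th scale degree = Cb; scale degree 6 = Db.
From Cb to Db is 2 semitones, exactly the major second.

major second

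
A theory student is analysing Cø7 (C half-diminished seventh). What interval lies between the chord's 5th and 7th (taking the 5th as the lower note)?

Spelling the chord: C-Eb-Gb-Bb.
So we need the interval from Gb up to Bb.
From Gb to Bb is 4 semitones, exactly the major third.

M3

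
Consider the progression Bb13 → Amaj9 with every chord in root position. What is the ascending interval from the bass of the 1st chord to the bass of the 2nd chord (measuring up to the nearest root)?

The roots are Bb and A.
Bb up to A spans 7 letter names and 11 semitones — a major seventh.

major seventh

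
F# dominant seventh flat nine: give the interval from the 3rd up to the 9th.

The chord tones of F# dominant seventh flat nine are F#-A#-C#-E-G.
3rd = A#; 9th = G.
From A# to G: 9 semitones over a seventh = diminished.

diminished seventh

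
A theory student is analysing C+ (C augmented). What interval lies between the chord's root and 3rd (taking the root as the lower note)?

The chord tones of Caug are C E G♯.
The root is C and the 3rd is E.
Counting 3 letters and 4 half steps from C gives a major third.

major third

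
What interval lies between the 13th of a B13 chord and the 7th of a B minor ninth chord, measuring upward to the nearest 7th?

B13 has G# as its 13th, and B minor ninth has A as its 7th.
2 letter names make it a second; at 1 semitone (a half step narrower than major) the quality is minor.

minor second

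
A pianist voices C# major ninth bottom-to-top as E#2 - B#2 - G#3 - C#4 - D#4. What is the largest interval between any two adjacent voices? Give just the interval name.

minor sixth

Adjacent intervals: E#2→B#2 = perfect fifth; B#2→G#3 = minor sixth; G#3→C#4 = perfect fourth; C#4→D#4 = major second.
The largest is B#2 to G#3, a minor sixth (8 semitones).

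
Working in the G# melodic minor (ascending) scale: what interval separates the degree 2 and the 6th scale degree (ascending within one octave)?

The scale runs G# A# B C# D# E# F##.
Degree 2 = A#; 6th scale degree = E#.
A# up to E# spans 5 letter names and 7 semitones — a perfect fifth.

perfect fifth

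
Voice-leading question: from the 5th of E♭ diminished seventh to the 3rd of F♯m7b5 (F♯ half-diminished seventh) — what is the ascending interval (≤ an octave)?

E♭ diminished seventh has B𝄫 as its 5th, and F♯m7b5 (F♯ half-diminished seventh) has A as its 3rd.
B𝄫 up to A is 12 semitones, a half step wider than a major seventh, so the interval is augmented.

augmented 7th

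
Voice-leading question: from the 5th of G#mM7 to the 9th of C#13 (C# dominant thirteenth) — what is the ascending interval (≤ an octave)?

The 5th of G#mM7 is D#; the 9th of C#13 (C# dominant thirteenth) is D#.
D# up to D# spans 1 letter names and 0 semitones — a perfect unison.

perfect 1st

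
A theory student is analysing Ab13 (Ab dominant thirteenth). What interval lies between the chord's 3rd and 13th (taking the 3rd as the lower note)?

perfect eleventh

Ab13 (Ab dominant thirteenth) is spelled Ab-C-Eb-Gb-Bb-F.
3rd = C; 13th = F.
C up to F spans 11 letter names and 17 semitones — a perfect eleventh.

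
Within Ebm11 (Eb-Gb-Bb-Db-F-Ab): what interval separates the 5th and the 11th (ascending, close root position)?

minor seventh

The 5th is Bb and the 11th is Ab.
From Bb to Ab: 10 semitones over a seventh = minor.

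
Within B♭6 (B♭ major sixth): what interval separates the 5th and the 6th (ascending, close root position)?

major second

B♭6: B♭ D F G.
5th = F; 6th = G.
Counting 2 letters and 2 half steps from F gives a major second.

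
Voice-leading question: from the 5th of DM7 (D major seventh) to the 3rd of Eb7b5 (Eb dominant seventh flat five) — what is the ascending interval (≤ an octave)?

minor seventh

DM7 (D major seventh) has A as its 5th, and Eb7b5 (Eb dominant seventh flat five) has G as its 3rd.
7 letter names make it a seventh; at 10 semitones (a half step narrower than major) the quality is minor.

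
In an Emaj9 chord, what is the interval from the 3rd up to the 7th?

perfect fifth

The chord tones of Emaj9 are E-G#-B-D#-F#.
3rd = G#; 7th = D#.
G# up to D# spans 5 letter names and 7 semitones — a perfect fifth.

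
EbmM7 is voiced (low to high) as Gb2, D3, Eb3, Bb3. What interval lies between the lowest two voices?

augmented fifth

Those voices are Gb2 and D3.
Gb up to D is 8 semitones, a half step wider than a perfect fifth, so the interval is augmented.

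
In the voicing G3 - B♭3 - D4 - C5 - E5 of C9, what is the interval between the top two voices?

Those voices are C5 and E5.
From C to E is 4 semitones, exactly the major third.

major 3rd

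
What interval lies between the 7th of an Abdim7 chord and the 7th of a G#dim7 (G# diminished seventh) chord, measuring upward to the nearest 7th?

Abdim7 has Gbb as its 7th, and G#dim7 (G# diminished seventh) has F as its 7th.
7 letter names make it a seventh; at 12 semitones (a half step wider than major) the quality is augmented.

augmented seventh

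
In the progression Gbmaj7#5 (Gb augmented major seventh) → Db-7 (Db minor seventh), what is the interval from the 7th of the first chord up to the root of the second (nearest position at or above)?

minor 6th

Gbmaj7#5 (Gb augmented major seventh) has F as its 7th, and Db-7 (Db minor seventh) has Db as its root.
From F to Db: 8 semitones over a sixth = minor.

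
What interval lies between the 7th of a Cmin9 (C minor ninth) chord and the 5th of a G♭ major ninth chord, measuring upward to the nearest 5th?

The 7th of Cmin9 (C minor ninth) is B♭; the 5th of G♭ major ninth is D♭.
3 letter names make it a third; at 3 semitones (a half step narrower than major) the quality is minor.

m3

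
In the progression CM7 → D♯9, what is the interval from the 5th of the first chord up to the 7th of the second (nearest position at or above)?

augmented fourth

CM7 has G as its 5th, and D♯9 has C♯ as its 7th.
G up to C♯ is 6 semitones, a half step wider than a perfect fourth, so the interval is augmented.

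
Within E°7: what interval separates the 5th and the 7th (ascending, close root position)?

E°7 (E diminished seventh): E G Bb Db.
The 5th is Bb and the 7th is Db.
3 letter names make it a third; at 3 semitones (a half step narrower than major) the quality is minor.

minor third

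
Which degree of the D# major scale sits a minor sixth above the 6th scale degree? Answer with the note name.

The scale is D# E# F## G# A# B# C##.
The 6th scale degree is B#; a minor sixth above that is G# — scale degree 4.

G#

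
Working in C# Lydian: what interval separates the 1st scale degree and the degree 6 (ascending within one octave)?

The scale runs C# D# E# F## G# A# B#.
That puts C# below A#.
Counting 6 letters and 9 half steps from C# gives a major sixth.

major sixth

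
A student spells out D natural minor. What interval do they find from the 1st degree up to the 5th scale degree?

perfect fifth

Spelling D natural minor: D E F G A Bb C.
1st degree = D; scale degree 5 = A.
From D to A is 7 semitones, exactly the perfect fifth.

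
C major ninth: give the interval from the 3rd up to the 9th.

minor seventh

C major ninth: C–E–G–B–D.
That puts E below D.
7 letter names make it a seventh; at 10 semitones (a half step narrower than major) the quality is minor.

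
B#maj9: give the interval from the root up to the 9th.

M9

Spelling the chord: B# D## F## A## C##.
So we need the interval from B# up to C##.
Counting 9 letters and 14 half steps from B# gives a major ninth.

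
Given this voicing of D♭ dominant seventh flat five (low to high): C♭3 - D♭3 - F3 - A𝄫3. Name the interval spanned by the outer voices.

minor 6th

The outer voices are C♭3 and A𝄫3.
From C♭ to A𝄫: 8 semitones over a sixth = minor.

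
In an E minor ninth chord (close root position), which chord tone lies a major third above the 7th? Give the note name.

The chord tones of Emin9 are E, G, B, D, F♯.
The 7th is D. A major third above D is F♯.
F♯ is the chord's 9th.

F#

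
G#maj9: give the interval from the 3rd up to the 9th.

m7

The chord tones of G#maj9 are G#, B#, D#, F##, A#.
That puts B# below A#.
7 letter names make it a seventh; at 10 semitones (a half step narrower than major) the quality is minor.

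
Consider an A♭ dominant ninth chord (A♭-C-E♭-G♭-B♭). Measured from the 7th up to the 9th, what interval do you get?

So we need the interval from G♭ up to B♭.
G♭ up to B♭ spans 3 letter names and 4 semitones — a major third.

major third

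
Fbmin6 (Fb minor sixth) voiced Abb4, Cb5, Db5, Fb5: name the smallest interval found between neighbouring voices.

Adjacent intervals: Abb4→Cb5 = major third; Cb5→Db5 = major second; Db5→Fb5 = minor third.
The smallest is Cb5 to Db5, a major second (2 semitones).

M2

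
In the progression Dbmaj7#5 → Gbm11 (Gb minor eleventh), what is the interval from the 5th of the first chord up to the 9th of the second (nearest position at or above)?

diminished octave

The 5th of Dbmaj7#5 is A; the 9th of Gbm11 (Gb minor eleventh) is Ab.
From A to Ab: 11 semitones over an octave = diminished.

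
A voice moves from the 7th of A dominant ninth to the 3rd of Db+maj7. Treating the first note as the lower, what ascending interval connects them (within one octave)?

minor seventh

A dominant ninth has G as its 7th, and Db+maj7 has F as its 3rd.
G up to F is 10 semitones, a half step narrower than a major seventh, so the interval is minor.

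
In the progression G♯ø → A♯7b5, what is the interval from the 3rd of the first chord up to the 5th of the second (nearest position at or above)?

The 3rd of G♯ø is B; the 5th of A♯7b5 is E.
Counting 4 letters and 5 half steps from B gives a perfect fourth.

P4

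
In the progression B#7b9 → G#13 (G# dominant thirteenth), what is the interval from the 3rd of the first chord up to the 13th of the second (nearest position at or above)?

minor 2nd

The 3rd of B#7b9 is D##; the 13th of G#13 (G# dominant thirteenth) is E#.
2 letter names make it a second; at 1 semitone (a half step narrower than major) the quality is minor.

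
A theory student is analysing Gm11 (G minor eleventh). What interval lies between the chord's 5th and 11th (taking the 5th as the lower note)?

minor 7th

Spelling the chord: G, Bb, D, F, A, C.
So we need the interval from D up to C.
From D to C: 10 semitones over a seventh = minor.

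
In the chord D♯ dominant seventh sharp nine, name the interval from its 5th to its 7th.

minor 3rd

Spelling the chord: D♯-F𝄪-A♯-C♯-E𝄪.
5th = A♯; 7th = C♯.
3 letter names make it a third; at 3 semitones (a half step narrower than major) the quality is minor.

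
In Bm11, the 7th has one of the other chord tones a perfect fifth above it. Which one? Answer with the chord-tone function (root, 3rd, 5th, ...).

11th

Spelling the chord: B-D-F#-A-C#-E.
The 7th is A. A perfect fifth above A is E.
E is the chord's 11th.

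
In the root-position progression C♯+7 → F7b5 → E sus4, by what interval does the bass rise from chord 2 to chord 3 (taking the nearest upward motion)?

The roots are F and E.
From F to E is 11 semitones, exactly the major seventh.

M7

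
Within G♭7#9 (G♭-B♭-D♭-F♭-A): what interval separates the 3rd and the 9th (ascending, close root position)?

major seventh

The 3rd is B♭ and the 9th is A.
Counting 7 letters and 11 half steps from B♭ gives a major seventh.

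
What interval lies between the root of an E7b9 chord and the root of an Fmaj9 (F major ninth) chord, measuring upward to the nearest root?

minor second

E7b9 has E as its root, and Fmaj9 (F major ninth) has F as its root.
From E to F: 1 semitone over a second = minor.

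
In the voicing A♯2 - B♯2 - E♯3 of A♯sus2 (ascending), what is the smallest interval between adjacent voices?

major second

Adjacent intervals: A♯2→B♯2 = major second; B♯2→E♯3 = perfect fourth.
The smallest is A♯2 to B♯2, a major second (2 semitones).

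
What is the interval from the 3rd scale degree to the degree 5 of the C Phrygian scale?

C phrygian: C Db Eb F G Ab Bb.
So we need the interval from Eb up to G.
Eb up to G spans 3 letter names and 4 semitones — a major third.

major third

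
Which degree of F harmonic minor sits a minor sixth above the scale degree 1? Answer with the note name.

The scale is F G Ab Bb C Db E.
The scale degree 1 is F; a minor sixth above that is Db — scale degree 6.

Db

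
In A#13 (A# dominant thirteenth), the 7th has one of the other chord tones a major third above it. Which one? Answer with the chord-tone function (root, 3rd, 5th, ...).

A#13 is spelled A#-C##-E#-G#-B#-F##.
The 7th is G#. A major third above G# is B#.
B# is the chord's 9th.

9th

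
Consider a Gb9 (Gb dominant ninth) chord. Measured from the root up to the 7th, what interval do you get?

m7

Gb9: Gb–Bb–Db–Fb–Ab.
So we need the interval from Gb up to Fb.
From Gb to Fb: 10 semitones over a seventh = minor.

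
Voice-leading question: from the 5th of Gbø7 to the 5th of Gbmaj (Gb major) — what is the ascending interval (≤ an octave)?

Gbø7 has Dbb as its 5th, and Gbmaj (Gb major) has Db as its 5th.
Dbb up to Db is 1 semitone, a half step wider than a perfect unison, so the interval is augmented.

A1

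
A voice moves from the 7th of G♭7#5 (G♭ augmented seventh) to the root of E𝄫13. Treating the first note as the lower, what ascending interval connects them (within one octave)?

minor 7th

G♭7#5 (G♭ augmented seventh) has F♭ as its 7th, and E𝄫13 has E𝄫 as its root.
From F♭ to E𝄫: 10 semitones over a seventh = minor.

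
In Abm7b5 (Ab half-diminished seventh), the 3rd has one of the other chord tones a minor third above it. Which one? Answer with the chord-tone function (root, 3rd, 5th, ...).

The chord tones of Ab half-diminished seventh are Ab–Cb–Ebb–Gb.
The 3rd is Cb. A minor third above Cb is Ebb.
Ebb is the chord's 5th.

5th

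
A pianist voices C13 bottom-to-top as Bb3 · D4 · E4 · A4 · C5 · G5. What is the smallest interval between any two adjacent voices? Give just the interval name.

Adjacent intervals: Bb3→D4 = major third; D4→E4 = major second; E4→A4 = perfect fourth; A4→C5 = minor third; C5→G5 = perfect fifth.
The smallest is D4 to E4, a major second (2 semitones).

M2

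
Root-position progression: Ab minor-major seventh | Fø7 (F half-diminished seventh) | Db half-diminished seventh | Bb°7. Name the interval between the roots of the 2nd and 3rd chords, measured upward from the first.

The roots are F and Db.
F up to Db is 8 semitones, a half step narrower than a major sixth, so the interval is minor.

minor 6th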